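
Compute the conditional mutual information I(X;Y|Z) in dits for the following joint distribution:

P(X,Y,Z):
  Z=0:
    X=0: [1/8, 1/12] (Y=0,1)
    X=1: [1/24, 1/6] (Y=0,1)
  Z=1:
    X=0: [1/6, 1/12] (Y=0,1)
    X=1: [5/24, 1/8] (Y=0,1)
0.0159 dits

Conditional mutual information: I(X;Y|Z) = H(X|Z) + H(Y|Z) - H(X,Y|Z)

H(Z) = 0.2950
H(X,Z) = 0.5934 → H(X|Z) = 0.2984
H(Y,Z) = 0.5819 → H(Y|Z) = 0.2869
H(X,Y,Z) = 0.8645 → H(X,Y|Z) = 0.5695

I(X;Y|Z) = 0.2984 + 0.2869 - 0.5695 = 0.0159 dits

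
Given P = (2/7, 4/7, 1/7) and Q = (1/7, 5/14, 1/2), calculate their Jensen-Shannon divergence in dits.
0.0335 dits

Jensen-Shannon divergence is:
JSD(P||Q) = 0.5 × D_KL(P||M) + 0.5 × D_KL(Q||M)
where M = 0.5 × (P + Q) is the mixture distribution.

M = 0.5 × (2/7, 4/7, 1/7) + 0.5 × (1/7, 5/14, 1/2) = (3/14, 13/28, 9/28)

D_KL(P||M) = 0.0369 dits
D_KL(Q||M) = 0.0301 dits

JSD(P||Q) = 0.5 × 0.0369 + 0.5 × 0.0301 = 0.0335 dits

Unlike KL divergence, JSD is symmetric and bounded: 0 ≤ JSD ≤ log(2).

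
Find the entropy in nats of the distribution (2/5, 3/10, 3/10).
1.0889 nats

Shannon entropy is H(X) = -Σ p(x) log p(x).

For P = (2/5, 3/10, 3/10):
H = -2/5 × log_e(2/5) -3/10 × log_e(3/10) -3/10 × log_e(3/10)
H = 1.0889 nats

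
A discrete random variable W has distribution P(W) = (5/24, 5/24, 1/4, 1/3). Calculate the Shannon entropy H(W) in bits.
1.9713 bits

Shannon entropy is H(X) = -Σ p(x) log p(x).

For P = (5/24, 5/24, 1/4, 1/3):
H = -5/24 × log_2(5/24) -5/24 × log_2(5/24) -1/4 × log_2(1/4) -1/3 × log_2(1/3)
H = 1.9713 bits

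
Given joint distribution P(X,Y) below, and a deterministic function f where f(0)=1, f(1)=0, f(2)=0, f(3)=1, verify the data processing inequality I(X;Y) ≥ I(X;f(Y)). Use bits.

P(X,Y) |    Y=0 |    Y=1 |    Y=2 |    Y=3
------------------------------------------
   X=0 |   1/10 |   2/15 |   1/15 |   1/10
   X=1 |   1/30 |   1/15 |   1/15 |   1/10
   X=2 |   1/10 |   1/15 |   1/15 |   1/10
I(X;Y) = 0.0351, I(X;f(Y)) = 0.0065, inequality holds: 0.0351 ≥ 0.0065

Data Processing Inequality: For any Markov chain X → Y → Z, we have I(X;Y) ≥ I(X;Z).

Here Z = f(Y) is a deterministic function of Y, forming X → Y → Z.

Original I(X;Y) = 0.0351 bits

After applying f:
P(X,Z) where Z=f(Y):
- P(X,Z=0) = P(X,Y=1) + P(X,Y=2)
- P(X,Z=1) = P(X,Y=0) + P(X,Y=3)

I(X;Z) = I(X;f(Y)) = 0.0065 bits

Verification: 0.0351 ≥ 0.0065 ✓

Information cannot be created by processing; the function f can only lose information about X.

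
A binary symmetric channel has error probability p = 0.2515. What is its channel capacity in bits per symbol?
0.1864 bits

For a binary symmetric channel (BSC) with error probability p:
Capacity C = 1 - H(p) bits per symbol

where H(p) = -p log₂(p) - (1-p) log₂(1-p) is the binary entropy function.

H(0.2515) = 0.8136 bits
C = 1 - 0.8136 = 0.1864 bits per symbol

This means we can reliably transmit up to 0.1864 bits of information per channel use.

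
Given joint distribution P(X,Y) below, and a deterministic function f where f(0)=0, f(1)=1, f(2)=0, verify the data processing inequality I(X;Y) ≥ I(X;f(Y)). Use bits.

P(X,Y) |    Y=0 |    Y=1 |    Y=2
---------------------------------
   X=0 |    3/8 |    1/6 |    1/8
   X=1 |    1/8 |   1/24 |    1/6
I(X;Y) = 0.0749, I(X;f(Y)) = 0.0162, inequality holds: 0.0749 ≥ 0.0162

Data Processing Inequality: For any Markov chain X → Y → Z, we have I(X;Y) ≥ I(X;Z).

Here Z = f(Y) is a deterministic function of Y, forming X → Y → Z.

Original I(X;Y) = 0.0749 bits

After applying f:
P(X,Z) where Z=f(Y):
- P(X,Z=0) = P(X,Y=0) + P(X,Y=2)
- P(X,Z=1) = P(X,Y=1)

I(X;Z) = I(X;f(Y)) = 0.0162 bits

Verification: 0.0749 ≥ 0.0162 ✓

Information cannot be created by processing; the function f can only lose information about X.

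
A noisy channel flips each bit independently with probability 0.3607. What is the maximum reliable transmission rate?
0.0567 bits

For a binary symmetric channel (BSC) with error probability p:
Capacity C = 1 - H(p) bits per symbol

where H(p) = -p log₂(p) - (1-p) log₂(1-p) is the binary entropy function.

H(0.3607) = 0.9433 bits
C = 1 - 0.9433 = 0.0567 bits per symbol

This means we can reliably transmit up to 0.0567 bits of information per channel use.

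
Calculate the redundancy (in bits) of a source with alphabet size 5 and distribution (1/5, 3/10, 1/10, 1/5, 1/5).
0.0755 bits

Redundancy measures how far a source is from maximum entropy:
R = H_max - H(X)

Maximum entropy for 5 symbols: H_max = log_2(5) = 2.3219 bits
Actual entropy: H(X) = 2.2464 bits
Redundancy: R = 2.3219 - 2.2464 = 0.0755 bits

This redundancy represents potential for compression: the source could be compressed by 0.0755 bits per symbol.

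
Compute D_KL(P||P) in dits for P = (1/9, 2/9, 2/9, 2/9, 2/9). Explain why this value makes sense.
0.0000 dits

KL divergence satisfies the Gibbs inequality: D_KL(P||Q) ≥ 0 for all distributions P, Q.

D_KL(P||Q) = Σ p(x) log(p(x)/q(x))
Each term is p(x) × log_10(p(x)/p(x)) = p(x) × log_10(1) = 0, so the sum is 0.
D_KL(P||Q) = 0.0000 dits

When P = Q, the KL divergence is exactly 0, as there is no 'divergence' between identical distributions.

This non-negativity is a fundamental property: relative entropy cannot be negative because it measures how different Q is from P.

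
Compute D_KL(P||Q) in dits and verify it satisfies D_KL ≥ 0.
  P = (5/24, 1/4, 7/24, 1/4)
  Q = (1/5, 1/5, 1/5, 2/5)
0.0247 dits

KL divergence satisfies the Gibbs inequality: D_KL(P||Q) ≥ 0 for all distributions P, Q.

D_KL(P||Q) = Σ p(x) log(p(x)/q(x))
Term by term:
  x=0: 5/24 × log_10[(5/24)/(1/5)] = 0.0037
  x=1: 1/4 × log_10[(1/4)/(1/5)] = 0.0242
  x=2: 7/24 × log_10[(7/24)/(1/5)] = 0.0478
  x=3: 1/4 × log_10[(1/4)/(2/5)] = -0.0510
D_KL(P||Q) = 0.0247 dits

D_KL(P||Q) = 0.0247 ≥ 0 ✓

This non-negativity is a fundamental property: relative entropy cannot be negative because it measures how different Q is from P.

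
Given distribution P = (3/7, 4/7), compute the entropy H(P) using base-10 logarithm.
0.2966 dits

Shannon entropy is H(X) = -Σ p(x) log p(x).

For P = (3/7, 4/7):
H = -3/7 × log_10(3/7) -4/7 × log_10(4/7)
H = 0.2966 dits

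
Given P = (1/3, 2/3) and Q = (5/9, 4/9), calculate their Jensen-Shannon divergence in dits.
0.0110 dits

Jensen-Shannon divergence is:
JSD(P||Q) = 0.5 × D_KL(P||M) + 0.5 × D_KL(Q||M)
where M = 0.5 × (P + Q) is the mixture distribution.

M = 0.5 × (1/3, 2/3) + 0.5 × (5/9, 4/9) = (4/9, 5/9)

D_KL(P||M) = 0.0111 dits
D_KL(Q||M) = 0.0108 dits

JSD(P||Q) = 0.5 × 0.0111 + 0.5 × 0.0108 = 0.0110 dits

Unlike KL divergence, JSD is symmetric and bounded: 0 ≤ JSD ≤ log(2).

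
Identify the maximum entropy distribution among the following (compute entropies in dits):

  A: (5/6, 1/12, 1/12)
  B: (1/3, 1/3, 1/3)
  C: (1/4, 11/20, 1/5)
B

For a discrete distribution over n outcomes, entropy is maximized by the uniform distribution.

Computing entropies:
H(A) = 0.2458 dits
H(B) = 0.4771 dits
H(C) = 0.4331 dits

The uniform distribution (where all probabilities equal 1/3) achieves the maximum entropy of log_10(3) = 0.4771 dits.

Distribution B has the highest entropy.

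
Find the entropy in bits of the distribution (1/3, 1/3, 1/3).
1.5850 bits

Shannon entropy is H(X) = -Σ p(x) log p(x).

For P = (1/3, 1/3, 1/3):
H = -1/3 × log_2(1/3) -1/3 × log_2(1/3) -1/3 × log_2(1/3)
H = 1.5850 bits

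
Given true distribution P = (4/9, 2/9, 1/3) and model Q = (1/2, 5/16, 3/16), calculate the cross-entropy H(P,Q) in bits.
1.6224 bits

Cross-entropy: H(P,Q) = -Σ p(x) log q(x)

Alternatively: H(P,Q) = H(P) + D_KL(P||Q)
H(P) = 1.5305 bits
D_KL(P||Q) = 0.0919 bits

H(P,Q) = 1.5305 + 0.0919 = 1.6224 bits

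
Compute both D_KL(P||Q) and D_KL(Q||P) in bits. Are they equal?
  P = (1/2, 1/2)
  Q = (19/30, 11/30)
D_KL(P||Q) = 0.0532, D_KL(Q||P) = 0.0519

KL divergence is not symmetric: D_KL(P||Q) ≠ D_KL(Q||P) in general.

D_KL(P||Q) = 0.0532 bits
D_KL(Q||P) = 0.0519 bits

No, they are not equal!

This asymmetry is why KL divergence is not a true distance metric.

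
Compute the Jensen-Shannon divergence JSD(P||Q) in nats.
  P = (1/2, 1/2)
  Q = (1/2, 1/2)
0.0000 nats

Jensen-Shannon divergence is:
JSD(P||Q) = 0.5 × D_KL(P||M) + 0.5 × D_KL(Q||M)
where M = 0.5 × (P + Q) is the mixture distribution.

M = 0.5 × (1/2, 1/2) + 0.5 × (1/2, 1/2) = (1/2, 1/2)

D_KL(P||M) = 0.0000 nats
D_KL(Q||M) = 0.0000 nats

JSD(P||Q) = 0.5 × 0.0000 + 0.5 × 0.0000 = 0.0000 nats

Unlike KL divergence, JSD is symmetric and bounded: 0 ≤ JSD ≤ log(2).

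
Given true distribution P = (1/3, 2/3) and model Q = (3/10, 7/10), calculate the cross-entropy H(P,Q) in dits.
0.2776 dits

Cross-entropy: H(P,Q) = -Σ p(x) log q(x)

Alternatively: H(P,Q) = H(P) + D_KL(P||Q)
H(P) = 0.2764 dits
D_KL(P||Q) = 0.0011 dits

H(P,Q) = 0.2764 + 0.0011 = 0.2776 dits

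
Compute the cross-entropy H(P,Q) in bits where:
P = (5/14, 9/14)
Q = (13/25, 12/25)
1.0177 bits

Cross-entropy: H(P,Q) = -Σ p(x) log q(x)

Alternatively: H(P,Q) = H(P) + D_KL(P||Q)
H(P) = 0.9403 bits
D_KL(P||Q) = 0.0774 bits

H(P,Q) = 0.9403 + 0.0774 = 1.0177 bits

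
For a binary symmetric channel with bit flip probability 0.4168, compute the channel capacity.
0.0201 bits

For a binary symmetric channel (BSC) with error probability p:
Capacity C = 1 - H(p) bits per symbol

where H(p) = -p log₂(p) - (1-p) log₂(1-p) is the binary entropy function.

H(0.4168) = 0.9799 bits
C = 1 - 0.9799 = 0.0201 bits per symbol

This means we can reliably transmit up to 0.0201 bits of information per channel use.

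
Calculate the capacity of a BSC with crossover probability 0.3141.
0.1022 bits

For a binary symmetric channel (BSC) with error probability p:
Capacity C = 1 - H(p) bits per symbol

where H(p) = -p log₂(p) - (1-p) log₂(1-p) is the binary entropy function.

H(0.3141) = 0.8978 bits
C = 1 - 0.8978 = 0.1022 bits per symbol

This means we can reliably transmit up to 0.1022 bits of information per channel use.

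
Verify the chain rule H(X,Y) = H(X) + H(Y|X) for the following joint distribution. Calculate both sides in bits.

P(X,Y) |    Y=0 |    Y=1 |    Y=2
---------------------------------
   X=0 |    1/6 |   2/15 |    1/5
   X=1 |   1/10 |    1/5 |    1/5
H(X,Y) = 2.5438, H(X) = 1.0000, H(Y|X) = 1.5438 (all in bits)

Chain rule: H(X,Y) = H(X) + H(Y|X)

Left side — joint entropy directly:
H(X,Y) = -Σ p(x,y) log p(x,y) = 2.5438 bits

Right side — compute H(Y|X) from the conditional distributions:
P(X) = (1/2, 1/2), so H(X) = 1.0000 bits
H(Y|X) = Σ_x P(X=x) · H(Y|X=x):
  P(Y|X=0) = (1/3, 4/15, 2/5), H(Y|X=0) = 1.5656, weight P(X=0) = 1/2
  P(Y|X=1) = (1/5, 2/5, 2/5), H(Y|X=1) = 1.5219, weight P(X=1) = 1/2
H(Y|X) = 1.5438 bits

H(X) + H(Y|X) = 1.0000 + 1.5438 = 2.5438 bits

Both sides equal 2.5438 bits. ✓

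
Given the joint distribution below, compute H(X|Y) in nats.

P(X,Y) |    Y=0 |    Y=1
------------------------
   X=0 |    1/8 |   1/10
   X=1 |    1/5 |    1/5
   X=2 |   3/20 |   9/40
1.0623 nats

Using the chain rule: H(X|Y) = H(X,Y) - H(Y)

First, compute H(X,Y) = 1.7542 nats

Marginal P(Y) = (19/40, 21/40)
H(Y) = 0.6919 nats

H(X|Y) = H(X,Y) - H(Y) = 1.7542 - 0.6919 = 1.0623 nats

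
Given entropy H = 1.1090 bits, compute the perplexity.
2.1570

Perplexity is 2^H (or exp(H) for natural log).

H = 1.1090 bits
Perplexity = 2^1.1090 = 2.1570

Interpretation: The model's uncertainty is equivalent to choosing uniformly among 2.2 options.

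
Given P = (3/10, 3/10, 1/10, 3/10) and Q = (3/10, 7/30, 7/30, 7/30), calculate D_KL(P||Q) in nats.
0.0661 nats

KL divergence: D_KL(P||Q) = Σ p(x) log(p(x)/q(x))

Computing term by term:
  x=0: 3/10 × log_e[(3/10)/(3/10)] = 3/10 × 0.0000 = 0.0000
  x=1: 3/10 × log_e[(3/10)/(7/30)] = 3/10 × 0.2513 = 0.0754
  x=2: 1/10 × log_e[(1/10)/(7/30)] = 1/10 × -0.8473 = -0.0847
  x=3: 3/10 × log_e[(3/10)/(7/30)] = 3/10 × 0.2513 = 0.0754

D_KL(P||Q) = 0.0661 nats

Note: KL divergence is always non-negative and equals 0 iff P = Q.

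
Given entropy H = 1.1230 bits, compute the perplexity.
2.1780

Perplexity is 2^H (or exp(H) for natural log).

H = 1.1230 bits
Perplexity = 2^1.1230 = 2.1780

Interpretation: The model's uncertainty is equivalent to choosing uniformly among 2.2 options.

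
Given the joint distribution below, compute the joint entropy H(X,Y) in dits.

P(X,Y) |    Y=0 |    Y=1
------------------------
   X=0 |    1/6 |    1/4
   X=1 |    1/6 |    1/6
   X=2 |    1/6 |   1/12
0.7592 dits

Joint entropy is H(X,Y) = -Σ_{x,y} p(x,y) log p(x,y).

Summing over all non-zero entries:
H(X,Y) = -[1/6·log_10(1/6) + 1/4·log_10(1/4) + 1/6·log_10(1/6) + 1/6·log_10(1/6) + 1/6·log_10(1/6) + 1/12·log_10(1/12)]
H(X,Y) = 0.7592 dits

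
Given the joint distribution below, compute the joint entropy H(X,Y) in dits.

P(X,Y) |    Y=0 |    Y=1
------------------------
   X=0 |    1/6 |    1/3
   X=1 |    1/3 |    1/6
0.5775 dits

Joint entropy is H(X,Y) = -Σ_{x,y} p(x,y) log p(x,y).

Summing over all non-zero entries:
H(X,Y) = -[1/6·log_10(1/6) + 1/3·log_10(1/3) + 1/3·log_10(1/3) + 1/6·log_10(1/6)]
H(X,Y) = 0.5775 dits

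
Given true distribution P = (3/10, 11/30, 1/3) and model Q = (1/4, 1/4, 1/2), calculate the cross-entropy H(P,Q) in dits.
0.5017 dits

Cross-entropy: H(P,Q) = -Σ p(x) log q(x)

Alternatively: H(P,Q) = H(P) + D_KL(P||Q)
H(P) = 0.4757 dits
D_KL(P||Q) = 0.0260 dits

H(P,Q) = 0.4757 + 0.0260 = 0.5017 dits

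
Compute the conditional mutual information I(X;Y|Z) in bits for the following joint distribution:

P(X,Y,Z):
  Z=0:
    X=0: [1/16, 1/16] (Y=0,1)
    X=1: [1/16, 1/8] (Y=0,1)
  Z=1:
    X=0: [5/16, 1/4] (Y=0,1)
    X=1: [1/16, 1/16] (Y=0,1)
0.0072 bits

Conditional mutual information: I(X;Y|Z) = H(X|Z) + H(Y|Z) - H(X,Y|Z)

H(Z) = 0.8960
H(X,Z) = 1.6697 → H(X|Z) = 0.7737
H(Y,Z) = 1.8829 → H(Y|Z) = 0.9868
H(X,Y,Z) = 2.6494 → H(X,Y|Z) = 1.7534

I(X;Y|Z) = 0.7737 + 0.9868 - 1.7534 = 0.0072 bits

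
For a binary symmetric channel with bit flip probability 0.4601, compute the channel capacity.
0.0046 bits

For a binary symmetric channel (BSC) with error probability p:
Capacity C = 1 - H(p) bits per symbol

where H(p) = -p log₂(p) - (1-p) log₂(1-p) is the binary entropy function.

H(0.4601) = 0.9954 bits
C = 1 - 0.9954 = 0.0046 bits per symbol

This means we can reliably transmit up to 0.0046 bits of information per channel use.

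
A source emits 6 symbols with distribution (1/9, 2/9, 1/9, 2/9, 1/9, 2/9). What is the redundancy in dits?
0.0246 dits

Redundancy measures how far a source is from maximum entropy:
R = H_max - H(X)

Maximum entropy for 6 symbols: H_max = log_10(6) = 0.7782 dits
Actual entropy: H(X) = 0.7536 dits
Redundancy: R = 0.7782 - 0.7536 = 0.0246 dits

This redundancy represents potential for compression: the source could be compressed by 0.0246 dits per symbol.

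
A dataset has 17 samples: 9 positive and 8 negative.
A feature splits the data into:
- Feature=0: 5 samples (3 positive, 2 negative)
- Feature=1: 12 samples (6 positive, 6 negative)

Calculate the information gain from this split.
0.0060 bits

Information Gain = H(Y) - H(Y|Feature)

Before split:
P(positive) = 9/17 = 0.5294
H(Y) = 0.9975 bits

After split:
Feature=0: H = 0.9710 bits (weight = 5/17)
Feature=1: H = 1.0000 bits (weight = 12/17)
H(Y|Feature) = (5/17)×0.9710 + (12/17)×1.0000 = 0.9915 bits

Information Gain = 0.9975 - 0.9915 = 0.0060 bits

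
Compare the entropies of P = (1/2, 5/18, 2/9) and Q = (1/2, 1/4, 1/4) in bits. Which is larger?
Q

Computing entropies in bits:
H(P) = 1.4955
H(Q) = 1.5000

Distribution Q has higher entropy.

Intuition: The distribution closer to uniform (more spread out) has higher entropy.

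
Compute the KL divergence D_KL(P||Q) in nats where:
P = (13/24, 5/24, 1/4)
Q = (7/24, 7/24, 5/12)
0.1375 nats

KL divergence: D_KL(P||Q) = Σ p(x) log(p(x)/q(x))

Computing term by term:
  x=0: 13/24 × log_e[(13/24)/(7/24)] = 13/24 × 0.6190 = 0.3353
  x=1: 5/24 × log_e[(5/24)/(7/24)] = 5/24 × -0.3365 = -0.0701
  x=2: 1/4 × log_e[(1/4)/(5/12)] = 1/4 × -0.5108 = -0.1277

D_KL(P||Q) = 0.1375 nats

Note: KL divergence is always non-negative and equals 0 iff P = Q.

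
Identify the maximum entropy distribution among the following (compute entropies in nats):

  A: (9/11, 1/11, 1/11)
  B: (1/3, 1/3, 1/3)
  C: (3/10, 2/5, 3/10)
B

For a discrete distribution over n outcomes, entropy is maximized by the uniform distribution.

Computing entropies:
H(A) = 0.6002 nats
H(B) = 1.0986 nats
H(C) = 1.0889 nats

The uniform distribution (where all probabilities equal 1/3) achieves the maximum entropy of log_e(3) = 1.0986 nats.

Distribution B has the highest entropy.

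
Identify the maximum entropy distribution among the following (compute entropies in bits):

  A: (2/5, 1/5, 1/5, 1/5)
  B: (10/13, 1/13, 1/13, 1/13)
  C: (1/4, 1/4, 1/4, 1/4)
C

For a discrete distribution over n outcomes, entropy is maximized by the uniform distribution.

Computing entropies:
H(A) = 1.9219 bits
H(B) = 1.1451 bits
H(C) = 2.0000 bits

The uniform distribution (where all probabilities equal 1/4) achieves the maximum entropy of log_2(4) = 2.0000 bits.

Distribution C has the highest entropy.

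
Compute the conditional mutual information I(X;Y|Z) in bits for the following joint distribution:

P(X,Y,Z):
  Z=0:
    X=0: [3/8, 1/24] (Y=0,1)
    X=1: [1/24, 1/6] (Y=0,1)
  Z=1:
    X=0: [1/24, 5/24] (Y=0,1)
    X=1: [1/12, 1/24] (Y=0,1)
0.2952 bits

Conditional mutual information: I(X;Y|Z) = H(X|Z) + H(Y|Z) - H(X,Y|Z)

H(Z) = 0.9544
H(X,Z) = 1.8727 → H(X|Z) = 0.9183
H(Y,Z) = 1.8727 → H(Y|Z) = 0.9183
H(X,Y,Z) = 2.4958 → H(X,Y|Z) = 1.5414

I(X;Y|Z) = 0.9183 + 0.9183 - 1.5414 = 0.2952 bits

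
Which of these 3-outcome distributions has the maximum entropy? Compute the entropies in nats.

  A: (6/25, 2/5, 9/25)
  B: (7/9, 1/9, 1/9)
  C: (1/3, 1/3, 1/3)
C

For a discrete distribution over n outcomes, entropy is maximized by the uniform distribution.

Computing entropies:
H(A) = 1.0768 nats
H(B) = 0.6837 nats
H(C) = 1.0986 nats

The uniform distribution (where all probabilities equal 1/3) achieves the maximum entropy of log_e(3) = 1.0986 nats.

Distribution C has the highest entropy.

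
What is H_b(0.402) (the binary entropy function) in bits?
0.9721 bits

The binary entropy function is:
H(p) = -p log(p) - (1-p) log(1-p)

H(0.402) = -0.402 × log_2(0.402) - 0.598 × log_2(0.598)
H(0.402) = 0.9721 bits

Note: Binary entropy is maximized at p=0.5 (H=1 bit) and minimized at p=0 or p=1 (H=0).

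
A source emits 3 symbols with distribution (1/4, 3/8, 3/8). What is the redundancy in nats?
0.0164 nats

Redundancy measures how far a source is from maximum entropy:
R = H_max - H(X)

Maximum entropy for 3 symbols: H_max = log_e(3) = 1.0986 nats
Actual entropy: H(X) = 1.0822 nats
Redundancy: R = 1.0986 - 1.0822 = 0.0164 nats

This redundancy represents potential for compression: the source could be compressed by 0.0164 nats per symbol.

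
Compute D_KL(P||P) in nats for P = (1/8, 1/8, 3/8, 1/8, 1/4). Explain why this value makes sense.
0.0000 nats

KL divergence satisfies the Gibbs inequality: D_KL(P||Q) ≥ 0 for all distributions P, Q.

D_KL(P||Q) = Σ p(x) log(p(x)/q(x))
Each term is p(x) × log_e(p(x)/p(x)) = p(x) × log_e(1) = 0, so the sum is 0.
D_KL(P||Q) = 0.0000 nats

When P = Q, the KL divergence is exactly 0, as there is no 'divergence' between identical distributions.

This non-negativity is a fundamental property: relative entropy cannot be negative because it measures how different Q is from P.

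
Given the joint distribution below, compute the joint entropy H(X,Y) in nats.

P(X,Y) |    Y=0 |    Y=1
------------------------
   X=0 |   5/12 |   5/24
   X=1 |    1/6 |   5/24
1.3170 nats

Joint entropy is H(X,Y) = -Σ_{x,y} p(x,y) log p(x,y).

Summing over all non-zero entries:
H(X,Y) = -[5/12·log_e(5/12) + 5/24·log_e(5/24) + 1/6·log_e(1/6) + 5/24·log_e(5/24)]
H(X,Y) = 1.3170 nats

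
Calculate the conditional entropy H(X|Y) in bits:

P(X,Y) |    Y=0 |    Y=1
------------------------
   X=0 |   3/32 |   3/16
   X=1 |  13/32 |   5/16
0.8253 bits

Using the chain rule: H(X|Y) = H(X,Y) - H(Y)

First, compute H(X,Y) = 1.8253 bits

Marginal P(Y) = (1/2, 1/2)
H(Y) = 1.0000 bits

H(X|Y) = H(X,Y) - H(Y) = 1.8253 - 1.0000 = 0.8253 bits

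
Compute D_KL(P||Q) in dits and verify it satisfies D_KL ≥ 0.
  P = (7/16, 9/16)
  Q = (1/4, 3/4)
0.0361 dits

KL divergence satisfies the Gibbs inequality: D_KL(P||Q) ≥ 0 for all distributions P, Q.

D_KL(P||Q) = Σ p(x) log(p(x)/q(x))
Term by term:
  x=0: 7/16 × log_10[(7/16)/(1/4)] = 0.1063
  x=1: 9/16 × log_10[(9/16)/(3/4)] = -0.0703
D_KL(P||Q) = 0.0361 dits

D_KL(P||Q) = 0.0361 ≥ 0 ✓

This non-negativity is a fundamental property: relative entropy cannot be negative because it measures how different Q is from P.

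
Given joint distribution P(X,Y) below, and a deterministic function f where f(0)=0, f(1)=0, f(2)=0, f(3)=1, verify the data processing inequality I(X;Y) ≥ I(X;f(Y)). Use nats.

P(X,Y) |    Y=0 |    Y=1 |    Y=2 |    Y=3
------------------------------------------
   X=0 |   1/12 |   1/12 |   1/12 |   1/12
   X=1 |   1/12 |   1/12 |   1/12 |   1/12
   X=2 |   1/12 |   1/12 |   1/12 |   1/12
I(X;Y) = 0.0000, I(X;f(Y)) = 0.0000, inequality holds: 0.0000 ≥ 0.0000

Data Processing Inequality: For any Markov chain X → Y → Z, we have I(X;Y) ≥ I(X;Z).

Here Z = f(Y) is a deterministic function of Y, forming X → Y → Z.

Original I(X;Y) = 0.0000 nats

After applying f:
P(X,Z) where Z=f(Y):
- P(X,Z=0) = P(X,Y=0) + P(X,Y=1) + P(X,Y=2)
- P(X,Z=1) = P(X,Y=3)

I(X;Z) = I(X;f(Y)) = 0.0000 nats

Verification: 0.0000 ≥ 0.0000 ✓

Information cannot be created by processing; the function f can only lose information about X.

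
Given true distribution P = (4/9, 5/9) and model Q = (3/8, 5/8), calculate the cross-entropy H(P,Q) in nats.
0.6970 nats

Cross-entropy: H(P,Q) = -Σ p(x) log q(x)

Alternatively: H(P,Q) = H(P) + D_KL(P||Q)
H(P) = 0.6870 nats
D_KL(P||Q) = 0.0101 nats

H(P,Q) = 0.6870 + 0.0101 = 0.6970 nats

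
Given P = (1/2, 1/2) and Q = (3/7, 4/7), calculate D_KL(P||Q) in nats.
0.0103 nats

KL divergence: D_KL(P||Q) = Σ p(x) log(p(x)/q(x))

Computing term by term:
  x=0: 1/2 × log_e[(1/2)/(3/7)] = 1/2 × 0.1542 = 0.0771
  x=1: 1/2 × log_e[(1/2)/(4/7)] = 1/2 × -0.1335 = -0.0668

D_KL(P||Q) = 0.0103 nats

Note: KL divergence is always non-negative and equals 0 iff P = Q.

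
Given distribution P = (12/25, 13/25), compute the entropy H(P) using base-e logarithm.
0.6923 nats

Shannon entropy is H(X) = -Σ p(x) log p(x).

For P = (12/25, 13/25):
H = -12/25 × log_e(12/25) -13/25 × log_e(13/25)
H = 0.6923 nats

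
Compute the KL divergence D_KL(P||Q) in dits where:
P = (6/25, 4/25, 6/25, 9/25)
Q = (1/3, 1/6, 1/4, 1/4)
0.0157 dits

KL divergence: D_KL(P||Q) = Σ p(x) log(p(x)/q(x))

Computing term by term:
  x=0: 6/25 × log_10[(6/25)/(1/3)] = 6/25 × -0.1427 = -0.0342
  x=1: 4/25 × log_10[(4/25)/(1/6)] = 4/25 × -0.0177 = -0.0028
  x=2: 6/25 × log_10[(6/25)/(1/4)] = 6/25 × -0.0177 = -0.0043
  x=3: 9/25 × log_10[(9/25)/(1/4)] = 9/25 × 0.1584 = 0.0570

D_KL(P||Q) = 0.0157 dits

Note: KL divergence is always non-negative and equals 0 iff P = Q.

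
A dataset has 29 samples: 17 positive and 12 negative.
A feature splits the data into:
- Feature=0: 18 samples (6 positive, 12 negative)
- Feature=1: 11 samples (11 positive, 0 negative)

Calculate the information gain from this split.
0.4085 bits

Information Gain = H(Y) - H(Y|Feature)

Before split:
P(positive) = 17/29 = 0.5862
H(Y) = 0.9784 bits

After split:
Feature=0: H = 0.9183 bits (weight = 18/29)
Feature=1: H = 0.0000 bits (weight = 11/29)
H(Y|Feature) = (18/29)×0.9183 + (11/29)×0.0000 = 0.5700 bits

Information Gain = 0.9784 - 0.5700 = 0.4085 bits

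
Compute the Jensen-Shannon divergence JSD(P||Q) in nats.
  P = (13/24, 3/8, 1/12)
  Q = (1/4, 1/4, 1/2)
0.1164 nats

Jensen-Shannon divergence is:
JSD(P||Q) = 0.5 × D_KL(P||M) + 0.5 × D_KL(Q||M)
where M = 0.5 × (P + Q) is the mixture distribution.

M = 0.5 × (13/24, 3/8, 1/12) + 0.5 × (1/4, 1/4, 1/2) = (0.395833, 5/16, 7/24)

D_KL(P||M) = 0.1339 nats
D_KL(Q||M) = 0.0988 nats

JSD(P||Q) = 0.5 × 0.1339 + 0.5 × 0.0988 = 0.1164 nats

Unlike KL divergence, JSD is symmetric and bounded: 0 ≤ JSD ≤ log(2).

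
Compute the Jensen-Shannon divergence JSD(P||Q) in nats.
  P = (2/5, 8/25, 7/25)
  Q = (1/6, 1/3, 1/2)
0.0405 nats

Jensen-Shannon divergence is:
JSD(P||Q) = 0.5 × D_KL(P||M) + 0.5 × D_KL(Q||M)
where M = 0.5 × (P + Q) is the mixture distribution.

M = 0.5 × (2/5, 8/25, 7/25) + 0.5 × (1/6, 1/3, 1/2) = (0.283333, 0.326667, 0.39)

D_KL(P||M) = 0.0386 nats
D_KL(Q||M) = 0.0425 nats

JSD(P||Q) = 0.5 × 0.0386 + 0.5 × 0.0425 = 0.0405 nats

Unlike KL divergence, JSD is symmetric and bounded: 0 ≤ JSD ≤ log(2).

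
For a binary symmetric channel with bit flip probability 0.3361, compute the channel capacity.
0.0790 bits

For a binary symmetric channel (BSC) with error probability p:
Capacity C = 1 - H(p) bits per symbol

where H(p) = -p log₂(p) - (1-p) log₂(1-p) is the binary entropy function.

H(0.3361) = 0.9210 bits
C = 1 - 0.9210 = 0.0790 bits per symbol

This means we can reliably transmit up to 0.0790 bits of information per channel use.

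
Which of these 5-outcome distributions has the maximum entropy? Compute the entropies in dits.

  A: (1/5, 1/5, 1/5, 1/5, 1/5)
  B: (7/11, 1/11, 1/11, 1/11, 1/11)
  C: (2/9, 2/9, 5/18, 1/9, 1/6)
A

For a discrete distribution over n outcomes, entropy is maximized by the uniform distribution.

Computing entropies:
H(A) = 0.6990 dits
H(B) = 0.5036 dits
H(C) = 0.6806 dits

The uniform distribution (where all probabilities equal 1/5) achieves the maximum entropy of log_10(5) = 0.6990 dits.

Distribution A has the highest entropy.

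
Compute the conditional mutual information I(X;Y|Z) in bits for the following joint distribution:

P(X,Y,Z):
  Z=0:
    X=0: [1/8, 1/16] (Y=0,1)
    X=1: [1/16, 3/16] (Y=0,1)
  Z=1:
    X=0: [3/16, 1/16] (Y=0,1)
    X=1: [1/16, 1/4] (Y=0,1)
0.1851 bits

Conditional mutual information: I(X;Y|Z) = H(X|Z) + H(Y|Z) - H(X,Y|Z)

H(Z) = 0.9887
H(X,Z) = 1.9772 → H(X|Z) = 0.9885
H(Y,Z) = 1.9772 → H(Y|Z) = 0.9885
H(X,Y,Z) = 2.7806 → H(X,Y|Z) = 1.7919

I(X;Y|Z) = 0.9885 + 0.9885 - 1.7919 = 0.1851 bits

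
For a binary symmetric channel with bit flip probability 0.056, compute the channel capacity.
0.6886 bits

For a binary symmetric channel (BSC) with error probability p:
Capacity C = 1 - H(p) bits per symbol

where H(p) = -p log₂(p) - (1-p) log₂(1-p) is the binary entropy function.

H(0.056) = 0.3114 bits
C = 1 - 0.3114 = 0.6886 bits per symbol

This means we can reliably transmit up to 0.6886 bits of information per channel use.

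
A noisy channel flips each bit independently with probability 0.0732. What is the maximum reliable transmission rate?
0.6222 bits

For a binary symmetric channel (BSC) with error probability p:
Capacity C = 1 - H(p) bits per symbol

where H(p) = -p log₂(p) - (1-p) log₂(1-p) is the binary entropy function.

H(0.0732) = 0.3778 bits
C = 1 - 0.3778 = 0.6222 bits per symbol

This means we can reliably transmit up to 0.6222 bits of information per channel use.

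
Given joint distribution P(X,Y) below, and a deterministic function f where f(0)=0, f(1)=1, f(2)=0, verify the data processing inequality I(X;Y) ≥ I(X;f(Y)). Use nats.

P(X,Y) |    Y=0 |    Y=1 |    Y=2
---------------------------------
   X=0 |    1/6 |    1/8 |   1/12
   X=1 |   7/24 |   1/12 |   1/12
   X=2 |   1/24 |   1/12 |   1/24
I(X;Y) = 0.0457, I(X;f(Y)) = 0.0321, inequality holds: 0.0457 ≥ 0.0321

Data Processing Inequality: For any Markov chain X → Y → Z, we have I(X;Y) ≥ I(X;Z).

Here Z = f(Y) is a deterministic function of Y, forming X → Y → Z.

Original I(X;Y) = 0.0457 nats

After applying f:
P(X,Z) where Z=f(Y):
- P(X,Z=0) = P(X,Y=0) + P(X,Y=2)
- P(X,Z=1) = P(X,Y=1)

I(X;Z) = I(X;f(Y)) = 0.0321 nats

Verification: 0.0457 ≥ 0.0321 ✓

Information cannot be created by processing; the function f can only lose information about X.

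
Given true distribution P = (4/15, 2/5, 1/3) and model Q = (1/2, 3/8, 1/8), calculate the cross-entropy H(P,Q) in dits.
0.5517 dits

Cross-entropy: H(P,Q) = -Σ p(x) log q(x)

Alternatively: H(P,Q) = H(P) + D_KL(P||Q)
H(P) = 0.4713 dits
D_KL(P||Q) = 0.0804 dits

H(P,Q) = 0.4713 + 0.0804 = 0.5517 dits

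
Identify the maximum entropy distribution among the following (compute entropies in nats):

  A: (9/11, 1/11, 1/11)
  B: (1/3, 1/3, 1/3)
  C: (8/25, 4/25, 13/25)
B

For a discrete distribution over n outcomes, entropy is maximized by the uniform distribution.

Computing entropies:
H(A) = 0.6002 nats
H(B) = 1.0986 nats
H(C) = 0.9979 nats

The uniform distribution (where all probabilities equal 1/3) achieves the maximum entropy of log_e(3) = 1.0986 nats.

Distribution B has the highest entropy.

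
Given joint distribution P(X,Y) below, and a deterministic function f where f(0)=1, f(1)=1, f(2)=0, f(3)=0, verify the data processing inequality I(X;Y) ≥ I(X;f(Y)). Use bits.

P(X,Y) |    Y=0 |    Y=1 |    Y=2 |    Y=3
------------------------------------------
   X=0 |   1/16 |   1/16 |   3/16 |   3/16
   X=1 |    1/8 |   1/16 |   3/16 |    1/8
I(X;Y) = 0.0244, I(X;f(Y)) = 0.0132, inequality holds: 0.0244 ≥ 0.0132

Data Processing Inequality: For any Markov chain X → Y → Z, we have I(X;Y) ≥ I(X;Z).

Here Z = f(Y) is a deterministic function of Y, forming X → Y → Z.

Original I(X;Y) = 0.0244 bits

After applying f:
P(X,Z) where Z=f(Y):
- P(X,Z=0) = P(X,Y=2) + P(X,Y=3)
- P(X,Z=1) = P(X,Y=0) + P(X,Y=1)

I(X;Z) = I(X;f(Y)) = 0.0132 bits

Verification: 0.0244 ≥ 0.0132 ✓

Information cannot be created by processing; the function f can only lose information about X.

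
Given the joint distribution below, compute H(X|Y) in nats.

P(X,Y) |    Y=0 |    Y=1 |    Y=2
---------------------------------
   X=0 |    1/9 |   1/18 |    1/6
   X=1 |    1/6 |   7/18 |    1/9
0.5413 nats

Using the chain rule: H(X|Y) = H(X,Y) - H(Y)

First, compute H(X,Y) = 1.6134 nats

Marginal P(Y) = (5/18, 4/9, 5/18)
H(Y) = 1.0720 nats

H(X|Y) = H(X,Y) - H(Y) = 1.6134 - 1.0720 = 0.5413 nats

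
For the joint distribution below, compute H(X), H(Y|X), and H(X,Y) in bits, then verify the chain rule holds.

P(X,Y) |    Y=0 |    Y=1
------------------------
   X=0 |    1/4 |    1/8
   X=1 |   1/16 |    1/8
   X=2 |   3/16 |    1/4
H(X,Y) = 2.4528, H(X) = 1.5052, H(Y|X) = 0.9476 (all in bits)

Chain rule: H(X,Y) = H(X) + H(Y|X)

Left side — joint entropy directly:
H(X,Y) = -Σ p(x,y) log p(x,y) = 2.4528 bits

Right side — compute H(Y|X) from the conditional distributions:
P(X) = (3/8, 3/16, 7/16), so H(X) = 1.5052 bits
H(Y|X) = Σ_x P(X=x) · H(Y|X=x):
  P(Y|X=0) = (2/3, 1/3), H(Y|X=0) = 0.9183, weight P(X=0) = 3/8
  P(Y|X=1) = (1/3, 2/3), H(Y|X=1) = 0.9183, weight P(X=1) = 3/16
  P(Y|X=2) = (3/7, 4/7), H(Y|X=2) = 0.9852, weight P(X=2) = 7/16
H(Y|X) = 0.9476 bits

H(X) + H(Y|X) = 1.5052 + 0.9476 = 2.4528 bits

Both sides equal 2.4528 bits. ✓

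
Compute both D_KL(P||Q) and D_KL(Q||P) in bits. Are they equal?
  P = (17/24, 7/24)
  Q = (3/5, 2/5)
D_KL(P||Q) = 0.0367, D_KL(Q||P) = 0.0386

KL divergence is not symmetric: D_KL(P||Q) ≠ D_KL(Q||P) in general.

D_KL(P||Q) = 0.0367 bits
D_KL(Q||P) = 0.0386 bits

No, they are not equal!

This asymmetry is why KL divergence is not a true distance metric.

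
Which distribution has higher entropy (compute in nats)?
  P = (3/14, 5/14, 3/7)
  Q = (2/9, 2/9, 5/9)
P

Computing entropies in nats:
H(P) = 1.0609
H(Q) = 0.9950

Distribution P has higher entropy.

Intuition: The distribution closer to uniform (more spread out) has higher entropy.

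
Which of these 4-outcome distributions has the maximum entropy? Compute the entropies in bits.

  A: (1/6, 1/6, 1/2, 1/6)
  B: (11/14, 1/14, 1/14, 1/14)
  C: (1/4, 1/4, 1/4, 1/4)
C

For a discrete distribution over n outcomes, entropy is maximized by the uniform distribution.

Computing entropies:
H(A) = 1.7925 bits
H(B) = 1.0892 bits
H(C) = 2.0000 bits

The uniform distribution (where all probabilities equal 1/4) achieves the maximum entropy of log_2(4) = 2.0000 bits.

Distribution C has the highest entropy.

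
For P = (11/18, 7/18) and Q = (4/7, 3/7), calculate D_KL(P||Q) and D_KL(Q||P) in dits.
D_KL(P||Q) = 0.0014, D_KL(Q||P) = 0.0014

KL divergence is not symmetric: D_KL(P||Q) ≠ D_KL(Q||P) in general.

D_KL(P||Q) = 0.0014 dits
D_KL(Q||P) = 0.0014 dits

In this case they happen to be equal (to 4 decimal places).

This asymmetry is why KL divergence is not a true distance metric.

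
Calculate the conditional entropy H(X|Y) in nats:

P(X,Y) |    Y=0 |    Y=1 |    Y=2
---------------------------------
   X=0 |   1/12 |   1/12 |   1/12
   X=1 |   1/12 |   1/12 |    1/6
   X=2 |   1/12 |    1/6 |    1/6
1.0608 nats

Using the chain rule: H(X|Y) = H(X,Y) - H(Y)

First, compute H(X,Y) = 2.1383 nats

Marginal P(Y) = (1/4, 1/3, 5/12)
H(Y) = 1.0776 nats

H(X|Y) = H(X,Y) - H(Y) = 2.1383 - 1.0776 = 1.0608 nats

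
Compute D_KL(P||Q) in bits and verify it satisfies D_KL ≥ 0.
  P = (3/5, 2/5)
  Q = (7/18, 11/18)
0.1308 bits

KL divergence satisfies the Gibbs inequality: D_KL(P||Q) ≥ 0 for all distributions P, Q.

D_KL(P||Q) = Σ p(x) log(p(x)/q(x))
Term by term:
  x=0: 3/5 × log_2[(3/5)/(7/18)] = 0.3754
  x=1: 2/5 × log_2[(2/5)/(11/18)] = -0.2446
D_KL(P||Q) = 0.1308 bits

D_KL(P||Q) = 0.1308 ≥ 0 ✓

This non-negativity is a fundamental property: relative entropy cannot be negative because it measures how different Q is from P.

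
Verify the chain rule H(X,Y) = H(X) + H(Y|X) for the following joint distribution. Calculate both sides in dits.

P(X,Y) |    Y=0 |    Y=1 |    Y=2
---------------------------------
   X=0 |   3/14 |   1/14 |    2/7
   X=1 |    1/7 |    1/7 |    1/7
H(X,Y) = 0.7429, H(X) = 0.2966, H(Y|X) = 0.4463 (all in dits)

Chain rule: H(X,Y) = H(X) + H(Y|X)

Left side — joint entropy directly:
H(X,Y) = -Σ p(x,y) log p(x,y) = 0.7429 dits

Right side — compute H(Y|X) from the conditional distributions:
P(X) = (4/7, 3/7), so H(X) = 0.2966 dits
H(Y|X) = Σ_x P(X=x) · H(Y|X=x):
  P(Y|X=0) = (3/8, 1/8, 1/2), H(Y|X=0) = 0.4231, weight P(X=0) = 4/7
  P(Y|X=1) = (1/3, 1/3, 1/3), H(Y|X=1) = 0.4771, weight P(X=1) = 3/7
H(Y|X) = 0.4463 dits

H(X) + H(Y|X) = 0.2966 + 0.4463 = 0.7429 dits

Both sides equal 0.7429 dits. ✓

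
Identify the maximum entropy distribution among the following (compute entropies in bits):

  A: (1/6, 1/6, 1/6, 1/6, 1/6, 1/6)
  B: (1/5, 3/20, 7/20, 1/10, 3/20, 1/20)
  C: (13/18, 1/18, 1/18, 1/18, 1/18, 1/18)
A

For a discrete distribution over n outcomes, entropy is maximized by the uniform distribution.

Computing entropies:
H(A) = 2.5850 bits
H(B) = 2.3639 bits
H(C) = 1.4974 bits

The uniform distribution (where all probabilities equal 1/6) achieves the maximum entropy of log_2(6) = 2.5850 bits.

Distribution A has the highest entropy.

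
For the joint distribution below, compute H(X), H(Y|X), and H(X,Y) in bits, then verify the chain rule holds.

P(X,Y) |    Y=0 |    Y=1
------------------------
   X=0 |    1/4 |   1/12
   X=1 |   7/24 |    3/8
H(X,Y) = 1.8479, H(X) = 0.9183, H(Y|X) = 0.9296 (all in bits)

Chain rule: H(X,Y) = H(X) + H(Y|X)

Left side — joint entropy directly:
H(X,Y) = -Σ p(x,y) log p(x,y) = 1.8479 bits

Right side — compute H(Y|X) from the conditional distributions:
P(X) = (1/3, 2/3), so H(X) = 0.9183 bits
H(Y|X) = Σ_x P(X=x) · H(Y|X=x):
  P(Y|X=0) = (3/4, 1/4), H(Y|X=0) = 0.8113, weight P(X=0) = 1/3
  P(Y|X=1) = (7/16, 9/16), H(Y|X=1) = 0.9887, weight P(X=1) = 2/3
H(Y|X) = 0.9296 bits

H(X) + H(Y|X) = 0.9183 + 0.9296 = 1.8479 bits

Both sides equal 1.8479 bits. ✓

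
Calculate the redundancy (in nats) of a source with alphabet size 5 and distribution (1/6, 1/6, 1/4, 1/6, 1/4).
0.0204 nats

Redundancy measures how far a source is from maximum entropy:
R = H_max - H(X)

Maximum entropy for 5 symbols: H_max = log_e(5) = 1.6094 nats
Actual entropy: H(X) = 1.5890 nats
Redundancy: R = 1.6094 - 1.5890 = 0.0204 nats

This redundancy represents potential for compression: the source could be compressed by 0.0204 nats per symbol.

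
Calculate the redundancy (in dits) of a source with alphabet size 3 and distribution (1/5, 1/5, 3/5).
0.0644 dits

Redundancy measures how far a source is from maximum entropy:
R = H_max - H(X)

Maximum entropy for 3 symbols: H_max = log_10(3) = 0.4771 dits
Actual entropy: H(X) = 0.4127 dits
Redundancy: R = 0.4771 - 0.4127 = 0.0644 dits

This redundancy represents potential for compression: the source could be compressed by 0.0644 dits per symbol.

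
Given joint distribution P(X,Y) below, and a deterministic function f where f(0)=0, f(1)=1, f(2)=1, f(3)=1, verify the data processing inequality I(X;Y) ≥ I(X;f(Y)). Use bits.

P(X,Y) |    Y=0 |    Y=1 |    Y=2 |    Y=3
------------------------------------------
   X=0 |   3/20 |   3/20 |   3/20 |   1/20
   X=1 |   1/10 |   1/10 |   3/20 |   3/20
I(X;Y) = 0.0523, I(X;f(Y)) = 0.0097, inequality holds: 0.0523 ≥ 0.0097

Data Processing Inequality: For any Markov chain X → Y → Z, we have I(X;Y) ≥ I(X;Z).

Here Z = f(Y) is a deterministic function of Y, forming X → Y → Z.

Original I(X;Y) = 0.0523 bits

After applying f:
P(X,Z) where Z=f(Y):
- P(X,Z=0) = P(X,Y=0)
- P(X,Z=1) = P(X,Y=1) + P(X,Y=2) + P(X,Y=3)

I(X;Z) = I(X;f(Y)) = 0.0097 bits

Verification: 0.0523 ≥ 0.0097 ✓

Information cannot be created by processing; the function f can only lose information about X.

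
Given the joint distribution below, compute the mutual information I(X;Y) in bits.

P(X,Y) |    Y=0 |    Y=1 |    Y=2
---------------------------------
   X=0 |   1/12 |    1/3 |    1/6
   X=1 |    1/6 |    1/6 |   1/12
0.0616 bits

Mutual information: I(X;Y) = H(X) + H(Y) - H(X,Y)

Marginals:
P(X) = (7/12, 5/12), H(X) = 0.9799 bits
P(Y) = (1/4, 1/2, 1/4), H(Y) = 1.5000 bits

Joint entropy: H(X,Y) = 2.4183 bits

I(X;Y) = 0.9799 + 1.5000 - 2.4183 = 0.0616 bits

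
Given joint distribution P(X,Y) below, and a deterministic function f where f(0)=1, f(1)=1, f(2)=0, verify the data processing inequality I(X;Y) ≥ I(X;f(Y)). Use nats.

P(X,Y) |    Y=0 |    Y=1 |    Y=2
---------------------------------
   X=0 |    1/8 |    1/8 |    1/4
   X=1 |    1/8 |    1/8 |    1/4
I(X;Y) = 0.0000, I(X;f(Y)) = 0.0000, inequality holds: 0.0000 ≥ 0.0000

Data Processing Inequality: For any Markov chain X → Y → Z, we have I(X;Y) ≥ I(X;Z).

Here Z = f(Y) is a deterministic function of Y, forming X → Y → Z.

Original I(X;Y) = 0.0000 nats

After applying f:
P(X,Z) where Z=f(Y):
- P(X,Z=0) = P(X,Y=2)
- P(X,Z=1) = P(X,Y=0) + P(X,Y=1)

I(X;Z) = I(X;f(Y)) = 0.0000 nats

Verification: 0.0000 ≥ 0.0000 ✓

Information cannot be created by processing; the function f can only lose information about X.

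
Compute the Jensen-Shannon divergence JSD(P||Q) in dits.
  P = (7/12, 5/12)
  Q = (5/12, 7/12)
0.0061 dits

Jensen-Shannon divergence is:
JSD(P||Q) = 0.5 × D_KL(P||M) + 0.5 × D_KL(Q||M)
where M = 0.5 × (P + Q) is the mixture distribution.

M = 0.5 × (7/12, 5/12) + 0.5 × (5/12, 7/12) = (1/2, 1/2)

D_KL(P||M) = 0.0061 dits
D_KL(Q||M) = 0.0061 dits

JSD(P||Q) = 0.5 × 0.0061 + 0.5 × 0.0061 = 0.0061 dits

Unlike KL divergence, JSD is symmetric and bounded: 0 ≤ JSD ≤ log(2).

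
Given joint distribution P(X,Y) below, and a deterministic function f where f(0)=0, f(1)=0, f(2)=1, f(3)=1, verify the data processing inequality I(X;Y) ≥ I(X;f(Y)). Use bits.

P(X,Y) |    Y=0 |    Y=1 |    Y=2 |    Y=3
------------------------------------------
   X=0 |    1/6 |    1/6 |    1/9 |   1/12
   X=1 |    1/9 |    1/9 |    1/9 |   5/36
I(X;Y) = 0.0240, I(X;f(Y)) = 0.0189, inequality holds: 0.0240 ≥ 0.0189

Data Processing Inequality: For any Markov chain X → Y → Z, we have I(X;Y) ≥ I(X;Z).

Here Z = f(Y) is a deterministic function of Y, forming X → Y → Z.

Original I(X;Y) = 0.0240 bits

After applying f:
P(X,Z) where Z=f(Y):
- P(X,Z=0) = P(X,Y=0) + P(X,Y=1)
- P(X,Z=1) = P(X,Y=2) + P(X,Y=3)

I(X;Z) = I(X;f(Y)) = 0.0189 bits

Verification: 0.0240 ≥ 0.0189 ✓

Information cannot be created by processing; the function f can only lose information about X.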